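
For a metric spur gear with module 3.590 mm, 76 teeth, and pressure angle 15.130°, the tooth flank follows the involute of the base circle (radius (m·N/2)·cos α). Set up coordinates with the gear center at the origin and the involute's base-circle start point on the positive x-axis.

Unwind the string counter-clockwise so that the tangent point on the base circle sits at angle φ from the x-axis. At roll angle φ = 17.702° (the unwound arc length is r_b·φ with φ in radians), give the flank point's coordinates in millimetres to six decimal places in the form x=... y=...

pitch radius r_p = m·N/2 = 3.590·76/2 = 136.420000
base radius r_b = r_p·cos α = 136.420000·cos 15.130° = 131.691151
roll angle φ = 17.702° = 0.30895818 rad
x = r_b·(cos φ + φ·sin φ) = 131.691151·(0.95265087 + 0.30895818·0.30406631) = 137.827253
y = r_b·(sin φ − φ·cos φ) = 131.691151·(0.30406631 − 0.30895818·0.95265087) = 1.282281

x=137.827253 y=1.282281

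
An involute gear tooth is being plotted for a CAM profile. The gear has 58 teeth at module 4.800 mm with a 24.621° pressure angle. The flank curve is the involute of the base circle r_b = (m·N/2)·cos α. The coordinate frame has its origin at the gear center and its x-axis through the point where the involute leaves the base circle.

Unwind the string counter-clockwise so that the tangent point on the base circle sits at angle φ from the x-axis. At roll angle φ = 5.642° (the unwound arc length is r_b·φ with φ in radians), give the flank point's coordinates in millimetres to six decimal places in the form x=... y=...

pitch radius r_p = m·N/2 = 4.800·58/2 = 139.200000
base radius r_b = r_p·cos α = 139.200000·cos 24.621° = 126.544419
roll angle φ = 5.642° = 0.09847148 rad
x = r_b·(cos φ + φ·sin φ) = 126.544419·(0.99515560 + 0.09847148·0.09831241) = 127.156460
y = r_b·(sin φ − φ·cos φ) = 126.544419·(0.09831241 − 0.09847148·0.99515560) = 0.040238

x=127.156460 y=0.040238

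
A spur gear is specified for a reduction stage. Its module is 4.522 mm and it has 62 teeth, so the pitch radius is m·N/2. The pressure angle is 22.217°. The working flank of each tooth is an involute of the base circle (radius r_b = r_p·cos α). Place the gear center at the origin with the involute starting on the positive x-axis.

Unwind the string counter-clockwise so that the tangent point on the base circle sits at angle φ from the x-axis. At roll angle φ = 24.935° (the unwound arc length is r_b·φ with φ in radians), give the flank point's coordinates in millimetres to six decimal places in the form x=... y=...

x=141.488342 y=3.498494

pitch radius r_p = m·N/2 = 4.522·62/2 = 140.182000
base radius r_b = r_p·cos α = 140.182000·cos 22.217° = 129.774669
roll angle φ = 24.935° = 0.43519785 rad
x = r_b·(cos φ + φ·sin φ) = 129.774669·(0.90678665 + 0.43519785·0.42158982) = 141.488342
y = r_b·(sin φ − φ·cos φ) = 129.774669·(0.42158982 − 0.43519785·0.90678665) = 3.498494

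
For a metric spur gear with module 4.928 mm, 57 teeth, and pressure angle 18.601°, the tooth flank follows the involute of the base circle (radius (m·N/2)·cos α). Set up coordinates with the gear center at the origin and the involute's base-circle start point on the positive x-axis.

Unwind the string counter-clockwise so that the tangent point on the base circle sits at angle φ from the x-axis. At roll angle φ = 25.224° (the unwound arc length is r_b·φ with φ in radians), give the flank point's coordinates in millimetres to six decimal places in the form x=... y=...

pitch radius r_p = m·N/2 = 4.928·57/2 = 140.448000
base radius r_b = r_p·cos α = 140.448000·cos 18.601° = 133.111396
roll angle φ = 25.224° = 0.44024185 rad
x = r_b·(cos φ + φ·sin φ) = 133.111396·(0.90464862 + 0.44024185·0.42615827) = 145.392430
y = r_b·(sin φ − φ·cos φ) = 133.111396·(0.42615827 − 0.44024185·0.90464862) = 3.713020

x=145.392430 y=3.713020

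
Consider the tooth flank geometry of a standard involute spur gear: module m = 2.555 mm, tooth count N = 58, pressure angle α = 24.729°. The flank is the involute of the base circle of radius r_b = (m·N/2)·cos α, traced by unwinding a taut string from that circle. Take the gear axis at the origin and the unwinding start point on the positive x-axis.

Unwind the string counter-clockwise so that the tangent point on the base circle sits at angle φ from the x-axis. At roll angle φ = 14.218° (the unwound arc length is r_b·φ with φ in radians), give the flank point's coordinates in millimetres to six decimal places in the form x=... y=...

pitch radius r_p = m·N/2 = 2.555·58/2 = 74.095000
base radius r_b = r_p·cos α = 74.095000·cos 24.729° = 67.300234
roll angle φ = 14.218° = 0.24815091 rad
x = r_b·(cos φ + φ·sin φ) = 67.300234·(0.96936824 + 0.24815091·0.24561193) = 69.340579
y = r_b·(sin φ − φ·cos φ) = 67.300234·(0.24561193 − 0.24815091·0.96936824) = 0.340695

x=69.340579 y=0.340695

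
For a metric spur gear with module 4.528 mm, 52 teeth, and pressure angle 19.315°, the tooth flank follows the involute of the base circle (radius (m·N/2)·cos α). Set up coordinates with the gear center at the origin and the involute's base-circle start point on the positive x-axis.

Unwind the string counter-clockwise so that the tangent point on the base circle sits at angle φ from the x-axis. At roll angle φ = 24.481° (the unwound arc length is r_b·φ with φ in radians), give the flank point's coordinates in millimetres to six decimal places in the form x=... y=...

pitch radius r_p = m·N/2 = 4.528·52/2 = 117.728000
base radius r_b = r_p·cos α = 117.728000·cos 19.315° = 111.101608
roll angle φ = 24.481° = 0.42727405 rad
x = r_b·(cos φ + φ·sin φ) = 111.101608·(0.91009874 + 0.42727405·0.41439147) = 120.784942
y = r_b·(sin φ − φ·cos φ) = 111.101608·(0.41439147 − 0.42727405·0.91009874) = 2.836412

x=120.784942 y=2.836412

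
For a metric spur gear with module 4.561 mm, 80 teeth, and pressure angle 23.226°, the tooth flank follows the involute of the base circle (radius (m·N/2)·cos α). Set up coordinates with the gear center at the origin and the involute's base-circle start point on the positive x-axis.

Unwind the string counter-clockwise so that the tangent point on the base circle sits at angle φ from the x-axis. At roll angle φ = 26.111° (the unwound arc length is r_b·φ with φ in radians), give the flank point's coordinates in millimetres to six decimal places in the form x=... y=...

x=184.170397 y=5.180240

pitch radius r_p = m·N/2 = 4.561·80/2 = 182.440000
base radius r_b = r_p·cos α = 182.440000·cos 23.226° = 167.654420
roll angle φ = 26.111° = 0.45572292 rad
x = r_b·(cos φ + φ·sin φ) = 167.654420·(0.89794310 + 0.45572292·0.44011157) = 184.170397
y = r_b·(sin φ − φ·cos φ) = 167.654420·(0.44011157 − 0.45572292·0.89794310) = 5.180240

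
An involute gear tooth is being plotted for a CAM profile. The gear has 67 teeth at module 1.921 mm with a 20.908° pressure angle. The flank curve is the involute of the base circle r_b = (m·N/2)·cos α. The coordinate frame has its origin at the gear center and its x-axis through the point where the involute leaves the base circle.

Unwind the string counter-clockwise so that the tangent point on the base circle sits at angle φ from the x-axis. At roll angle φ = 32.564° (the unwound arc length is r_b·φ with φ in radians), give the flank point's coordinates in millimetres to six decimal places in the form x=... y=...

x=69.055370 y=3.561403

pitch radius r_p = m·N/2 = 1.921·67/2 = 64.353500
base radius r_b = r_p·cos α = 64.353500·cos 20.908° = 60.116122
roll angle φ = 32.564° = 0.56834902 rad
x = r_b·(cos φ + φ·sin φ) = 60.116122·(0.84279075 + 0.56834902·0.53824135) = 69.055370
y = r_b·(sin φ − φ·cos φ) = 60.116122·(0.53824135 − 0.56834902·0.84279075) = 3.561403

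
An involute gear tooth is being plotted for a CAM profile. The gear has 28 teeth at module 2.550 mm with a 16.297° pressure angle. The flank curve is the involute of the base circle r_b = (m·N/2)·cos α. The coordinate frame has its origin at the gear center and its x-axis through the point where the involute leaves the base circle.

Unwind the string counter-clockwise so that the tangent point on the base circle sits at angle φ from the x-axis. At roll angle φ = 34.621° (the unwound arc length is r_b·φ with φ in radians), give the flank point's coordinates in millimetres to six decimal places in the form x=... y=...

pitch radius r_p = m·N/2 = 2.550·28/2 = 35.700000
base radius r_b = r_p·cos α = 35.700000·cos 16.297° = 34.265574
roll angle φ = 34.621° = 0.60425044 rad
x = r_b·(cos φ + φ·sin φ) = 34.265574·(0.82292819 + 0.60425044·0.56814540) = 39.961550
y = r_b·(sin φ − φ·cos φ) = 34.265574·(0.56814540 − 0.60425044·0.82292819) = 2.429110

x=39.961550 y=2.429110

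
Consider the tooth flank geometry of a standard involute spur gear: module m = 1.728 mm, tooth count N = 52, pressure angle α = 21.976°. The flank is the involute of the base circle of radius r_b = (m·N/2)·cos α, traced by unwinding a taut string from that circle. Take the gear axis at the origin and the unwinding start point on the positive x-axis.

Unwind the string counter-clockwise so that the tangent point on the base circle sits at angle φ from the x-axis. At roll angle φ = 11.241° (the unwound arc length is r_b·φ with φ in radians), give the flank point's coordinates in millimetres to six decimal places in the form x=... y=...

x=42.457709 y=0.104474

pitch radius r_p = m·N/2 = 1.728·52/2 = 44.928000
base radius r_b = r_p·cos α = 44.928000·cos 21.976° = 41.663562
roll angle φ = 11.241° = 0.19619246 rad
x = r_b·(cos φ + φ·sin φ) = 41.663562·(0.98081591 + 0.19619246·0.19493626) = 42.457709
y = r_b·(sin φ − φ·cos φ) = 41.663562·(0.19493626 − 0.19619246·0.98081591) = 0.104474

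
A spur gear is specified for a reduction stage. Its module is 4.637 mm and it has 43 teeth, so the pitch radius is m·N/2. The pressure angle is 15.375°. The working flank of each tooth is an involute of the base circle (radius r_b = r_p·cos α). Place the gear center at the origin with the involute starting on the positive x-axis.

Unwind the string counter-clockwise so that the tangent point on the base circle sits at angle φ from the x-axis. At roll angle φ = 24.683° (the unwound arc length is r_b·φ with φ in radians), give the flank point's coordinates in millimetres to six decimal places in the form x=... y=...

pitch radius r_p = m·N/2 = 4.637·43/2 = 99.695500
base radius r_b = r_p·cos α = 99.695500·cos 15.375° = 96.127516
roll angle φ = 24.683° = 0.43079962 rad
x = r_b·(cos φ + φ·sin φ) = 96.127516·(0.90863212 + 0.43079962·0.41759750) = 104.637970
y = r_b·(sin φ − φ·cos φ) = 96.127516·(0.41759750 − 0.43079962·0.90863212) = 2.514612

x=104.637970 y=2.514612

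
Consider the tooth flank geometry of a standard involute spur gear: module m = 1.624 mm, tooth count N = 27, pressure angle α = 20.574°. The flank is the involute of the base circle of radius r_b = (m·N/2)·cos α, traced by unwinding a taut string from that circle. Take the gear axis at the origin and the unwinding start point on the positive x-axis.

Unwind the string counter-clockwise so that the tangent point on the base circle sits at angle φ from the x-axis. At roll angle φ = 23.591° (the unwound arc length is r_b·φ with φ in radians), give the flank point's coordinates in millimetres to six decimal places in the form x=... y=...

pitch radius r_p = m·N/2 = 1.624·27/2 = 21.924000
base radius r_b = r_p·cos α = 21.924000·cos 20.574° = 20.525668
roll angle φ = 23.591° = 0.41174062 rad
x = r_b·(cos φ + φ·sin φ) = 20.525668·(0.91642560 + 0.41174062·0.40020509) = 22.192481
y = r_b·(sin φ − φ·cos φ) = 20.525668·(0.40020509 − 0.41174062·0.91642560) = 0.469534

x=22.192481 y=0.469534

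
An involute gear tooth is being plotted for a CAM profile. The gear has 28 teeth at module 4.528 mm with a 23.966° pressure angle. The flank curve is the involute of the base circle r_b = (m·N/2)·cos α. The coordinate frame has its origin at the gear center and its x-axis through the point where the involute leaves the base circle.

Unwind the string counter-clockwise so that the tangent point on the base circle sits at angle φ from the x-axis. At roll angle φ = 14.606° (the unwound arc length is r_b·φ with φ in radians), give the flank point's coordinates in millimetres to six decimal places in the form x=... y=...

x=59.778499 y=0.317804

pitch radius r_p = m·N/2 = 4.528·28/2 = 63.392000
base radius r_b = r_p·cos α = 63.392000·cos 23.966° = 57.926764
roll angle φ = 14.606° = 0.25492279 rad
x = r_b·(cos φ + φ·sin φ) = 57.926764·(0.96768277 + 0.25492279·0.25217070) = 59.778499
y = r_b·(sin φ − φ·cos φ) = 57.926764·(0.25217070 − 0.25492279·0.96768277) = 0.317804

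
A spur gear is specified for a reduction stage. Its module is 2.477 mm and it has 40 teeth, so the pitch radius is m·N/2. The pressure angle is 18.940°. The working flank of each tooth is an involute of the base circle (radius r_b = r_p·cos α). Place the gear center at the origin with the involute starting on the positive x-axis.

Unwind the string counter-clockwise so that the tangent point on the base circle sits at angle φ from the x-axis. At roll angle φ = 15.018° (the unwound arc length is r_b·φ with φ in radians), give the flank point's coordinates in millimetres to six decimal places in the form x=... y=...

pitch radius r_p = m·N/2 = 2.477·40/2 = 49.540000
base radius r_b = r_p·cos α = 49.540000·cos 18.940° = 46.857854
roll angle φ = 15.018° = 0.26211355 rad
x = r_b·(cos φ + φ·sin φ) = 46.857854·(0.96584447 + 0.26211355·0.25912249) = 48.439962
y = r_b·(sin φ − φ·cos φ) = 46.857854·(0.25912249 − 0.26211355·0.96584447) = 0.279346

x=48.439962 y=0.279346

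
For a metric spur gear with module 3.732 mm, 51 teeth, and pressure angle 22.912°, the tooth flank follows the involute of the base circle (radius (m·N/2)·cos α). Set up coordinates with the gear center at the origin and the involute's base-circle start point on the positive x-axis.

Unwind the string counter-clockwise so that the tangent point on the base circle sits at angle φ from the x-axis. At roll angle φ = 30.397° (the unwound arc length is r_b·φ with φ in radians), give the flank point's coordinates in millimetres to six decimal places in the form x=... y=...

x=99.139288 y=4.241508

pitch radius r_p = m·N/2 = 3.732·51/2 = 95.166000
base radius r_b = r_p·cos α = 95.166000·cos 22.912° = 87.657773
roll angle φ = 30.397° = 0.53052773 rad
x = r_b·(cos φ + φ·sin φ) = 87.657773·(0.86254016 + 0.53052773·0.50598860) = 99.139288
y = r_b·(sin φ − φ·cos φ) = 87.657773·(0.50598860 − 0.53052773·0.86254016) = 4.241508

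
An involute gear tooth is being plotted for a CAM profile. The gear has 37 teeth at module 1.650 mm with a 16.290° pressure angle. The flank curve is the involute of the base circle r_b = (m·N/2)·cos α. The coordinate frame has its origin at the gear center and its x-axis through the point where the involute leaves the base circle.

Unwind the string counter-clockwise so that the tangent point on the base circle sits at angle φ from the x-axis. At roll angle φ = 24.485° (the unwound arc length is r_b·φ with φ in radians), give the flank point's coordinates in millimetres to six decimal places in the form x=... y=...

pitch radius r_p = m·N/2 = 1.650·37/2 = 30.525000
base radius r_b = r_p·cos α = 30.525000·cos 16.290° = 29.299551
roll angle φ = 24.485° = 0.42734387 rad
x = r_b·(cos φ + φ·sin φ) = 29.299551·(0.91006981 + 0.42734387·0.41445500) = 31.854021
y = r_b·(sin φ − φ·cos φ) = 29.299551·(0.41445500 − 0.42734387·0.91006981) = 0.748376

x=31.854021 y=0.748376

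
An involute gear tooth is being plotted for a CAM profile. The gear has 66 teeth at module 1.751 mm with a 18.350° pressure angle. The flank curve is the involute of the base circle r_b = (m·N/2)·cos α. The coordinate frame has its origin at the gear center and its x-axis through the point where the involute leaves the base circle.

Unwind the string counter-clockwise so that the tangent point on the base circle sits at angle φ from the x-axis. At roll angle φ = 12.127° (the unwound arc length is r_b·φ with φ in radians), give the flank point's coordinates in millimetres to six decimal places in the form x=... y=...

x=56.059551 y=0.172568

pitch radius r_p = m·N/2 = 1.751·66/2 = 57.783000
base radius r_b = r_p·cos α = 57.783000·cos 18.350° = 54.844798
roll angle φ = 12.127° = 0.21165608 rad
x = r_b·(cos φ + φ·sin φ) = 54.844798·(0.97768435 + 0.21165608·0.21007931) = 56.059551
y = r_b·(sin φ − φ·cos φ) = 54.844798·(0.21007931 − 0.21165608·0.97768435) = 0.172568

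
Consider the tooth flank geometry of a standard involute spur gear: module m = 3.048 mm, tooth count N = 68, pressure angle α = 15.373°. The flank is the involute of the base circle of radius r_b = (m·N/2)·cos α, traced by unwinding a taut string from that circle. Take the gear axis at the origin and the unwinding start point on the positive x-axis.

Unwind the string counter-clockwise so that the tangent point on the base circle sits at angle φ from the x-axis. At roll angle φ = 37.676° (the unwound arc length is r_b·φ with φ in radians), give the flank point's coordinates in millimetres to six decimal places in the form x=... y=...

x=119.247777 y=9.067323

pitch radius r_p = m·N/2 = 3.048·68/2 = 103.632000
base radius r_b = r_p·cos α = 103.632000·cos 15.373° = 99.924092
roll angle φ = 37.676° = 0.65757025 rad
x = r_b·(cos φ + φ·sin φ) = 99.924092·(0.79147962 + 0.65757025·0.61119556) = 119.247777
y = r_b·(sin φ − φ·cos φ) = 99.924092·(0.61119556 − 0.65757025·0.79147962) = 9.067323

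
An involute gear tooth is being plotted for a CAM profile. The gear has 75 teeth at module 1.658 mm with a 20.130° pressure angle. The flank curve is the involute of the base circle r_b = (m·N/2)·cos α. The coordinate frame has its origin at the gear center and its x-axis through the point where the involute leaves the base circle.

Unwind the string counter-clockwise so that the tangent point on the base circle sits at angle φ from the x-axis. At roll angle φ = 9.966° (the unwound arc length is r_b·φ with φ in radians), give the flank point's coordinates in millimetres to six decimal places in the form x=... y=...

x=59.253418 y=0.102094

pitch radius r_p = m·N/2 = 1.658·75/2 = 62.175000
base radius r_b = r_p·cos α = 62.175000·cos 20.130° = 58.376989
roll angle φ = 9.966° = 0.17393951 rad
x = r_b·(cos φ + φ·sin φ) = 58.376989·(0.98491062 + 0.17393951·0.17306375) = 59.253418
y = r_b·(sin φ − φ·cos φ) = 58.376989·(0.17306375 − 0.17393951·0.98491062) = 0.102094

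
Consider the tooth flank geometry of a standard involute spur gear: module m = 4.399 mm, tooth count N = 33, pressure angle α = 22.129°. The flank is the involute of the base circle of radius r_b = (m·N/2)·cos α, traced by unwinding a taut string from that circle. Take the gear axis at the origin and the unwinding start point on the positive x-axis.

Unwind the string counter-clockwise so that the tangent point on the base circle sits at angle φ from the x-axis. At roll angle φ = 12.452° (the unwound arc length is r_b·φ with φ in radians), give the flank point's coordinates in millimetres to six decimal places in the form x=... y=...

pitch radius r_p = m·N/2 = 4.399·33/2 = 72.583500
base radius r_b = r_p·cos α = 72.583500·cos 22.129° = 67.236861
roll angle φ = 12.452° = 0.21732840 rad
x = r_b·(cos φ + φ·sin φ) = 67.236861·(0.97647699 + 0.21732840·0.21562164) = 68.806014
y = r_b·(sin φ − φ·cos φ) = 67.236861·(0.21562164 − 0.21732840·0.97647699) = 0.228972

x=68.806014 y=0.228972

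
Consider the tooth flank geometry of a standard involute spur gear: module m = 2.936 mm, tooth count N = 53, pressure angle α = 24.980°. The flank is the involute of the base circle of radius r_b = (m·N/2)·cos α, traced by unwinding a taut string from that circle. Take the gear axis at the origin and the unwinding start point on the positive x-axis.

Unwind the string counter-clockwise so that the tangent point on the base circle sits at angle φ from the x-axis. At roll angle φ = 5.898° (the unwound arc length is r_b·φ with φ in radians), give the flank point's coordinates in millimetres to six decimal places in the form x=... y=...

pitch radius r_p = m·N/2 = 2.936·53/2 = 77.804000
base radius r_b = r_p·cos α = 77.804000·cos 24.980° = 70.525845
roll angle φ = 5.898° = 0.10293952 rad
x = r_b·(cos φ + φ·sin φ) = 70.525845·(0.99470640 + 0.10293952·0.10275782) = 70.898520
y = r_b·(sin φ − φ·cos φ) = 70.525845·(0.10275782 − 0.10293952·0.99470640) = 0.025616

x=70.898520 y=0.025616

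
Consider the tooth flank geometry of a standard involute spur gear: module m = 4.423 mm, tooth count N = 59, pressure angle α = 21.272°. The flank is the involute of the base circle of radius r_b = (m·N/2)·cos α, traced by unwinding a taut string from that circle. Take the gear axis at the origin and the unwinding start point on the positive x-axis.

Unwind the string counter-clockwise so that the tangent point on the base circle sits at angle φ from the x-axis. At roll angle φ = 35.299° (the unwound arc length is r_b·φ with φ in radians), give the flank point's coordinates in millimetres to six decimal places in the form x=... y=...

x=142.520046 y=9.122571

pitch radius r_p = m·N/2 = 4.423·59/2 = 130.478500
base radius r_b = r_p·cos α = 130.478500·cos 21.272° = 121.588822
roll angle φ = 35.299° = 0.61608377 rad
x = r_b·(cos φ + φ·sin φ) = 121.588822·(0.81614768 + 0.61608377·0.57784338) = 142.520046
y = r_b·(sin φ − φ·cos φ) = 121.588822·(0.57784338 − 0.61608377·0.81614768) = 9.122571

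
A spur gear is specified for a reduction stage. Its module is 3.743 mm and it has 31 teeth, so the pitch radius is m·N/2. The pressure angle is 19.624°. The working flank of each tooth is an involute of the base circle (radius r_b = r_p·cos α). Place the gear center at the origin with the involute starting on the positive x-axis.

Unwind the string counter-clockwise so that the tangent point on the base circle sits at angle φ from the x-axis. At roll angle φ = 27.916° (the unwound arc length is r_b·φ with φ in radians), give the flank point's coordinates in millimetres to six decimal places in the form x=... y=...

pitch radius r_p = m·N/2 = 3.743·31/2 = 58.016500
base radius r_b = r_p·cos α = 58.016500·cos 19.624° = 54.646719
roll angle φ = 27.916° = 0.48722611 rad
x = r_b·(cos φ + φ·sin φ) = 54.646719·(0.88363492 + 0.48722611·0.46817659) = 60.753096
y = r_b·(sin φ − φ·cos φ) = 54.646719·(0.46817659 − 0.48722611·0.88363492) = 2.057262

x=60.753096 y=2.057262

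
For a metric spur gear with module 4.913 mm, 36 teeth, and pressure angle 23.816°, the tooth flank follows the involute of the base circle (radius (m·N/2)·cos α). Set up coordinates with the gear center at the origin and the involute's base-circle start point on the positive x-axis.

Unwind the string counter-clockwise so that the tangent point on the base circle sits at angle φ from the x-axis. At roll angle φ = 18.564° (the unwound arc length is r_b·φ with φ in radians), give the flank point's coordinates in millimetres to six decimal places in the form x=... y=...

x=85.039318 y=0.907668

pitch radius r_p = m·N/2 = 4.913·36/2 = 88.434000
base radius r_b = r_p·cos α = 88.434000·cos 23.816° = 80.903574
roll angle φ = 18.564° = 0.32400292 rad
x = r_b·(cos φ + φ·sin φ) = 80.903574·(0.94796863 + 0.32400292·0.31836375) = 85.039318
y = r_b·(sin φ − φ·cos φ) = 80.903574·(0.31836375 − 0.32400292·0.94796863) = 0.907668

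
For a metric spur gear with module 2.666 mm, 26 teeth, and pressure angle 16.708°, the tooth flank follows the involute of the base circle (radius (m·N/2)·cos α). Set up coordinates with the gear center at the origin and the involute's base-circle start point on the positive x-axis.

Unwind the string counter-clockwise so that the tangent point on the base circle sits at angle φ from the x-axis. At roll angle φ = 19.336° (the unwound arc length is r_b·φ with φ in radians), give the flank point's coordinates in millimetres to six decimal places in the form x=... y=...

pitch radius r_p = m·N/2 = 2.666·26/2 = 34.658000
base radius r_b = r_p·cos α = 34.658000·cos 16.708° = 33.194821
roll angle φ = 19.336° = 0.33747686 rad
x = r_b·(cos φ + φ·sin φ) = 33.194821·(0.94359310 + 0.33747686·0.33110734) = 35.031629
y = r_b·(sin φ − φ·cos φ) = 33.194821·(0.33110734 − 0.33747686·0.94359310) = 0.420462

x=35.031629 y=0.420462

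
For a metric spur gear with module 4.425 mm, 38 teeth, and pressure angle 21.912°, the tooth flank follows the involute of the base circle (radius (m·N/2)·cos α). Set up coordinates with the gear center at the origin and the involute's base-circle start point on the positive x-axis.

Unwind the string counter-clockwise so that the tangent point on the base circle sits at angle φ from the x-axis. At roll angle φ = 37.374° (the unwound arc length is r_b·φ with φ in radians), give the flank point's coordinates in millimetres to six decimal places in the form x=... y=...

pitch radius r_p = m·N/2 = 4.425·38/2 = 84.075000
base radius r_b = r_p·cos α = 84.075000·cos 21.912° = 78.001264
roll angle φ = 37.374° = 0.65229935 rad
x = r_b·(cos φ + φ·sin φ) = 78.001264·(0.79469016 + 0.65229935·0.60701528) = 92.871880
y = r_b·(sin φ − φ·cos φ) = 78.001264·(0.60701528 − 0.65229935·0.79469016) = 6.913986

x=92.871880 y=6.913986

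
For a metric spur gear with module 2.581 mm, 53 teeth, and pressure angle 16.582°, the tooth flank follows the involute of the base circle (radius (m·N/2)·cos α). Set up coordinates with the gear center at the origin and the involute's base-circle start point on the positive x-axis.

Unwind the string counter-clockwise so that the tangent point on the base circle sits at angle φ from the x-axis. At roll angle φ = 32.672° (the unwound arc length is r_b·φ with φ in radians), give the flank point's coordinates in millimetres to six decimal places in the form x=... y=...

pitch radius r_p = m·N/2 = 2.581·53/2 = 68.396500
base radius r_b = r_p·cos α = 68.396500·cos 16.582° = 65.552045
roll angle φ = 32.672° = 0.57023397 rad
x = r_b·(cos φ + φ·sin φ) = 65.552045·(0.84177469 + 0.57023397·0.53982902) = 75.358863
y = r_b·(sin φ − φ·cos φ) = 65.552045·(0.53982902 − 0.57023397·0.84177469) = 3.921355

x=75.358863 y=3.921355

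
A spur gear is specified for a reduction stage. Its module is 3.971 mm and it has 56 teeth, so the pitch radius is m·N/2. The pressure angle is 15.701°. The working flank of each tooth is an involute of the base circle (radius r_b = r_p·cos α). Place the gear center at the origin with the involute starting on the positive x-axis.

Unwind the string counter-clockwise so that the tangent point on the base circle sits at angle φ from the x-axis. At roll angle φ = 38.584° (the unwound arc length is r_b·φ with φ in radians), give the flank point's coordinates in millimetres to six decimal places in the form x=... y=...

x=128.626848 y=10.410016

pitch radius r_p = m·N/2 = 3.971·56/2 = 111.188000
base radius r_b = r_p·cos α = 111.188000·cos 15.701° = 107.039245
roll angle φ = 38.584° = 0.67341784 rad
x = r_b·(cos φ + φ·sin φ) = 107.039245·(0.78169466 + 0.67341784·0.62366133) = 128.626848
y = r_b·(sin φ − φ·cos φ) = 107.039245·(0.62366133 − 0.67341784·0.78169466) = 10.410016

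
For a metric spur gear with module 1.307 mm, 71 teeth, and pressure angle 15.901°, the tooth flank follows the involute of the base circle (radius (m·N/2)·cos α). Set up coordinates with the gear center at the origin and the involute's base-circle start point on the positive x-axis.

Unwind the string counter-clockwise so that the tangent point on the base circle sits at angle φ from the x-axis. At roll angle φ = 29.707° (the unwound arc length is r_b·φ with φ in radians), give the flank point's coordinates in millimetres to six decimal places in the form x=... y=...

x=50.223954 y=2.018028

pitch radius r_p = m·N/2 = 1.307·71/2 = 46.398500
base radius r_b = r_p·cos α = 46.398500·cos 15.901° = 44.623132
roll angle φ = 29.707° = 0.51848496 rad
x = r_b·(cos φ + φ·sin φ) = 44.623132·(0.86857098 + 0.51848496·0.49556479) = 50.223954
y = r_b·(sin φ − φ·cos φ) = 44.623132·(0.49556479 − 0.51848496·0.86857098) = 2.018028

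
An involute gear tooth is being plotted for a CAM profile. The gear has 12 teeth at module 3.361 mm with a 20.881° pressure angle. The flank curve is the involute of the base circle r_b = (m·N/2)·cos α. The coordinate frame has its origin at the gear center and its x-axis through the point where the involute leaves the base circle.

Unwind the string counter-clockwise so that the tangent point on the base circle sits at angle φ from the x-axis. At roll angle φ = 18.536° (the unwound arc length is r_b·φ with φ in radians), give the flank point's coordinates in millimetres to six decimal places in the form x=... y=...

pitch radius r_p = m·N/2 = 3.361·12/2 = 20.166000
base radius r_b = r_p·cos α = 20.166000·cos 20.881° = 18.841552
roll angle φ = 18.536° = 0.32351423 rad
x = r_b·(cos φ + φ·sin φ) = 18.841552·(0.94812410 + 0.32351423·0.31790044) = 19.801895
y = r_b·(sin φ − φ·cos φ) = 18.841552·(0.31790044 − 0.32351423·0.94812410) = 0.210438

x=19.801895 y=0.210438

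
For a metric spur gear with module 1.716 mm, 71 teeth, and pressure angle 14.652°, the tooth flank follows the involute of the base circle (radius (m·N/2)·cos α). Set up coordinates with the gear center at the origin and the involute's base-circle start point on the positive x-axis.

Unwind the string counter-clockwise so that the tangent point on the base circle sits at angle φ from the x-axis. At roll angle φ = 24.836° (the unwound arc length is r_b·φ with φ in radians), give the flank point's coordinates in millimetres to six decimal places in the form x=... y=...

pitch radius r_p = m·N/2 = 1.716·71/2 = 60.918000
base radius r_b = r_p·cos α = 60.918000·cos 14.652° = 58.936947
roll angle φ = 24.836° = 0.43346997 rad
x = r_b·(cos φ + φ·sin φ) = 58.936947·(0.90751375 + 0.43346997·0.42002237) = 64.216568
y = r_b·(sin φ − φ·cos φ) = 58.936947·(0.42002237 − 0.43346997·0.90751375) = 1.570222

x=64.216568 y=1.570222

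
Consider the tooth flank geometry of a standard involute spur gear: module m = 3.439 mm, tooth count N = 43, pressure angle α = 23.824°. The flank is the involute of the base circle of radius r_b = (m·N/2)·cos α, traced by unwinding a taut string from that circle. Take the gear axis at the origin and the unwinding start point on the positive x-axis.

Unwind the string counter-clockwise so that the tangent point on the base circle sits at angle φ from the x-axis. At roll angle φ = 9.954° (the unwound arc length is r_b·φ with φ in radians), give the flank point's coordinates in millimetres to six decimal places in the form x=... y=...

pitch radius r_p = m·N/2 = 3.439·43/2 = 73.938500
base radius r_b = r_p·cos α = 73.938500·cos 23.824° = 67.638241
roll angle φ = 9.954° = 0.17373007 rad
x = r_b·(cos φ + φ·sin φ) = 67.638241·(0.98494685 + 0.17373007·0.17285747) = 68.651285
y = r_b·(sin φ − φ·cos φ) = 67.638241·(0.17285747 − 0.17373007·0.98494685) = 0.117865

x=68.651285 y=0.117865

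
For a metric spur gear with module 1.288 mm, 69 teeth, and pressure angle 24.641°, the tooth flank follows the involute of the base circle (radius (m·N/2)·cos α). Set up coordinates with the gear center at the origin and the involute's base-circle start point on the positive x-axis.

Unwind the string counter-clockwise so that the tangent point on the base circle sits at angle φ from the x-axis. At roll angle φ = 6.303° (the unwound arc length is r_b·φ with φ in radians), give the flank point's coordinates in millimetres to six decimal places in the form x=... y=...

pitch radius r_p = m·N/2 = 1.288·69/2 = 44.436000
base radius r_b = r_p·cos α = 44.436000·cos 24.641° = 40.389569
roll angle φ = 6.303° = 0.11000810 rad
x = r_b·(cos φ + φ·sin φ) = 40.389569·(0.99395521 + 0.11000810·0.10978635) = 40.633223
y = r_b·(sin φ − φ·cos φ) = 40.389569·(0.10978635 − 0.11000810·0.99395521) = 0.017902

x=40.633223 y=0.017902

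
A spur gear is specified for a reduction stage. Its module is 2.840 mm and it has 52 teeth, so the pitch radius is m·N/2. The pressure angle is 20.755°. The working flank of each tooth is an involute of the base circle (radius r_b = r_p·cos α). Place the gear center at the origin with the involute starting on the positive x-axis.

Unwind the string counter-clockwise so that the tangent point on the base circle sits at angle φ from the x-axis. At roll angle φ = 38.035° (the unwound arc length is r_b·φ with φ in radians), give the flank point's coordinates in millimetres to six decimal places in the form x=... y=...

pitch radius r_p = m·N/2 = 2.840·52/2 = 73.840000
base radius r_b = r_p·cos α = 73.840000·cos 20.755° = 69.048101
roll angle φ = 38.035° = 0.66383598 rad
x = r_b·(cos φ + φ·sin φ) = 69.048101·(0.78763452 + 0.66383598·0.61614273) = 82.626564
y = r_b·(sin φ − φ·cos φ) = 69.048101·(0.61614273 − 0.66383598·0.78763452) = 6.440986

x=82.626564 y=6.440986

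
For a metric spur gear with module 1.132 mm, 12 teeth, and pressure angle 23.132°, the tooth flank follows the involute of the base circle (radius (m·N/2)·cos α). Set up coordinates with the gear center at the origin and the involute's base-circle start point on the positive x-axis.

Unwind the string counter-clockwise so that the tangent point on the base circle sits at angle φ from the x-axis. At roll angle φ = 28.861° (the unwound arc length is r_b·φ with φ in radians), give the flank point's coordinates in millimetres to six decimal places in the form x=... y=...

x=6.988779 y=0.259408

pitch radius r_p = m·N/2 = 1.132·12/2 = 6.792000
base radius r_b = r_p·cos α = 6.792000·cos 23.132° = 6.245938
roll angle φ = 28.861° = 0.50371948 rad
x = r_b·(cos φ + φ·sin φ) = 6.245938·(0.87579328 + 0.50371948·0.48268636) = 6.988779
y = r_b·(sin φ − φ·cos φ) = 6.245938·(0.48268636 − 0.50371948·0.87579328) = 0.259408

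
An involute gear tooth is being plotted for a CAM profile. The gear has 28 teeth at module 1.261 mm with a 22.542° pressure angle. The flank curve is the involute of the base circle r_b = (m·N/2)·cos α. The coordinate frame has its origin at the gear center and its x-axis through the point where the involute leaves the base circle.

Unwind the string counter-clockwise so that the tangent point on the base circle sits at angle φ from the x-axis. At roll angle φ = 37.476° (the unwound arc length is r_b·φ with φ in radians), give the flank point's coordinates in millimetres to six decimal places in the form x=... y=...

pitch radius r_p = m·N/2 = 1.261·28/2 = 17.654000
base radius r_b = r_p·cos α = 17.654000·cos 22.542° = 16.305213
roll angle φ = 37.476° = 0.65407959 rad
x = r_b·(cos φ + φ·sin φ) = 16.305213·(0.79360827 + 0.65407959·0.60842906) = 19.428791
y = r_b·(sin φ − φ·cos φ) = 16.305213·(0.60842906 − 0.65407959·0.79360827) = 1.456807

x=19.428791 y=1.456807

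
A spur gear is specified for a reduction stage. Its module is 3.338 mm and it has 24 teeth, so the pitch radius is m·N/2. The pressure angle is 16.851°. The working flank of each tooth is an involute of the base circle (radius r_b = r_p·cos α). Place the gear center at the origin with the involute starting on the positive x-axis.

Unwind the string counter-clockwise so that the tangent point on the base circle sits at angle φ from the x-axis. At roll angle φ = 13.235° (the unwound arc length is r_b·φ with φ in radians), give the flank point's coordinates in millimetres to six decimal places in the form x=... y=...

pitch radius r_p = m·N/2 = 3.338·24/2 = 40.056000
base radius r_b = r_p·cos α = 40.056000·cos 16.851° = 38.336069
roll angle φ = 13.235° = 0.23099433 rad
x = r_b·(cos φ + φ·sin φ) = 38.336069·(0.97343923 + 0.23099433·0.22894555) = 39.345242
y = r_b·(sin φ − φ·cos φ) = 38.336069·(0.22894555 − 0.23099433·0.97343923) = 0.156665

x=39.345242 y=0.156665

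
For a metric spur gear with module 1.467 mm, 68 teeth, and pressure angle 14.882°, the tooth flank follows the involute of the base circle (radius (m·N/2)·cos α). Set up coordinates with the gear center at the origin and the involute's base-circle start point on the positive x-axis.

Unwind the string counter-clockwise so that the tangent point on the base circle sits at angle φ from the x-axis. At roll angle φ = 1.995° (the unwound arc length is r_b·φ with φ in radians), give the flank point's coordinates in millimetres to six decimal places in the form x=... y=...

pitch radius r_p = m·N/2 = 1.467·68/2 = 49.878000
base radius r_b = r_p·cos α = 49.878000·cos 14.882° = 48.204933
roll angle φ = 1.995° = 0.03481932 rad
x = r_b·(cos φ + φ·sin φ) = 48.204933·(0.99939387 + 0.03481932·0.03481228) = 48.234145
y = r_b·(sin φ − φ·cos φ) = 48.204933·(0.03481228 − 0.03481932·0.99939387) = 0.000678

x=48.234145 y=0.000678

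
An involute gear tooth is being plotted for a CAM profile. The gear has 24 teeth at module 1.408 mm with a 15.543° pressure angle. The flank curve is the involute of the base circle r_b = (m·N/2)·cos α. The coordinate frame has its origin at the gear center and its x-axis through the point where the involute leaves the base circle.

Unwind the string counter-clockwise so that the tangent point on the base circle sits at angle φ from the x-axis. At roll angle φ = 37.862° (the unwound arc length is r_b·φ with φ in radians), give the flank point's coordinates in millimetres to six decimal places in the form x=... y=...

x=19.453562 y=1.498445

pitch radius r_p = m·N/2 = 1.408·24/2 = 16.896000
base radius r_b = r_p·cos α = 16.896000·cos 15.543° = 16.278107
roll angle φ = 37.862° = 0.66081656 rad
x = r_b·(cos φ + φ·sin φ) = 16.278107·(0.78949132 + 0.66081656·0.61376172) = 19.453562
y = r_b·(sin φ − φ·cos φ) = 16.278107·(0.61376172 − 0.66081656·0.78949132) = 1.498445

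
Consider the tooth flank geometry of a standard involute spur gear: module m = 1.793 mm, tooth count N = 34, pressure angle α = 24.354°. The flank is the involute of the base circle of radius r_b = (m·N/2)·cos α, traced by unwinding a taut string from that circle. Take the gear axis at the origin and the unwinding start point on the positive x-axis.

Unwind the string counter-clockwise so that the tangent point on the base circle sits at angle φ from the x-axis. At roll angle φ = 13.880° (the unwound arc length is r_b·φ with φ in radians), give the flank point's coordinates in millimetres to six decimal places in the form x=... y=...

x=28.571547 y=0.130823

pitch radius r_p = m·N/2 = 1.793·34/2 = 30.481000
base radius r_b = r_p·cos α = 30.481000·cos 24.354° = 27.768649
roll angle φ = 13.880° = 0.24225170 rad
x = r_b·(cos φ + φ·sin φ) = 27.768649·(0.97080028 + 0.24225170·0.23988918) = 28.571547
y = r_b·(sin φ − φ·cos φ) = 27.768649·(0.23988918 − 0.24225170·0.97080028) = 0.130823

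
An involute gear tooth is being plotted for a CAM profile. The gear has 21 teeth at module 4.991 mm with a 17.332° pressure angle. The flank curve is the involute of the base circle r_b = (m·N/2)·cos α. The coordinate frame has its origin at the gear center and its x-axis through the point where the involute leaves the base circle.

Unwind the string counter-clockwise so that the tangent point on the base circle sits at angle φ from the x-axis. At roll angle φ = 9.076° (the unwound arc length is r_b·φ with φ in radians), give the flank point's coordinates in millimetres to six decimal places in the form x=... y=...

pitch radius r_p = m·N/2 = 4.991·21/2 = 52.405500
base radius r_b = r_p·cos α = 52.405500·cos 17.332° = 50.026005
roll angle φ = 9.076° = 0.15840608 rad
x = r_b·(cos φ + φ·sin φ) = 50.026005·(0.98747997 + 0.15840608·0.15774445) = 50.649712
y = r_b·(sin φ − φ·cos φ) = 50.026005·(0.15774445 − 0.15840608·0.98747997) = 0.066115

x=50.649712 y=0.066115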